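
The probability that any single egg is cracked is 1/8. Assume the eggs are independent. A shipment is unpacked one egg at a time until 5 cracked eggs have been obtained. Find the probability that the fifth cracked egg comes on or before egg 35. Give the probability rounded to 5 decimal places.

0.44872

Finishing within 35 eggs ⇔ at least 5 successes in the first 35. With X ~ Binomial(35, 0.125), P(Y ≤ 35) = 1 − P(X ≤ 4).
  k=0: C(35,0)·0.125^0·0.875^35 = 0.0093386
  k=1: C(35,1)·0.125^1·0.875^34 = 0.0466930
  k=2: C(35,2)·0.125^2·0.875^33 = 0.1133973
  k=3: C(35,3)·0.125^3·0.875^32 = 0.1781958
  k=4: C(35,4)·0.125^4·0.875^31 = 0.2036523
1 − 0.5512770 = 0.4487230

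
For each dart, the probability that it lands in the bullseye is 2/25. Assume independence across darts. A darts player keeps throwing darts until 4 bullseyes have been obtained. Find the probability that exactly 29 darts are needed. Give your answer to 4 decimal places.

Y = trial on which the fourth success occurs; negative binomial, r=4, p=0.08.
P(Y=29) = C(28,3) · p^4 · (1−p)^25
= 3276 · 4.096e-05 · 0.12436 = 0.016688

0.0167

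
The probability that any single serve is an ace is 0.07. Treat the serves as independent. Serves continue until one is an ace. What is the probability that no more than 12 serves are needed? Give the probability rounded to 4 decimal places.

Y = number of serves to the first success; geometric, p = 0.07.
P(Y ≤ 12) = 1 − (1−p)^12 = 1 − 0.418596 = 0.581404

0.5814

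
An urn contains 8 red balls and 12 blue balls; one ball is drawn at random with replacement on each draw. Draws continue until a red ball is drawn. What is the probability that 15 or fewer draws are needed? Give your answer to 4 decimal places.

0.9995

Y = number of draws to the first success; geometric, p = 0.40.
P(Y ≤ 15) = 1 − (1−p)^15 = 1 − 0.000470 = 0.999530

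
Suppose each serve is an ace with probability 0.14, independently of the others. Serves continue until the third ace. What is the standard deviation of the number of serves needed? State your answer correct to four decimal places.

Y = total serves until the third success; negative binomial with r=3, p=0.14.
SD(Y) = √[r(1−p)/p²] = √(131.632653) = 11.473127

11.4731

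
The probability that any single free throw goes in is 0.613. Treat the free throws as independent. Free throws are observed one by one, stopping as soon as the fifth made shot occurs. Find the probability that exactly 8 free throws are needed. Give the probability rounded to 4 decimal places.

Y = trial on which the fifth success occurs; negative binomial, r=5, p=0.613.
P(Y=8) = C(7,4) · p^5 · (1−p)^3
= 35 · 0.086557 · 0.057961 = 0.175591

0.1756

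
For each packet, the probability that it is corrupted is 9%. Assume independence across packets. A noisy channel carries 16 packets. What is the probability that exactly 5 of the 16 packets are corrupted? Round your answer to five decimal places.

X ~ Binomial(n=16, p=0.09).
P(X=5) = C(16,5) · p^5 · (1−p)^11
= 4368 · 5.9049e-06 · 0.35437 = 0.0091401

0.00914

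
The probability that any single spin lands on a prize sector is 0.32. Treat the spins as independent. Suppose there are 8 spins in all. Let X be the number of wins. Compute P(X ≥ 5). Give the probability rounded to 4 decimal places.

X ~ Binomial(8, 0.32); P(X ≥ 5) = Σ C(8,k) p^k (1−p)^(8−k) over k:
  k=5: C(8,5)·0.32^5·0.68^3 = 0.059083
  k=6: C(8,6)·0.32^6·0.68^2 = 0.013902
  k=7: C(8,7)·0.32^7·0.68^1 = 0.001869
  k=8: C(8,8)·0.32^8·0.68^0 = 0.000110
Total = 0.074964

0.0750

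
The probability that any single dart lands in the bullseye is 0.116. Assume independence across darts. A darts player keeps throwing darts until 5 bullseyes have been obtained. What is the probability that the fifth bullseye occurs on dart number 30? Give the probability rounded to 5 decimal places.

0.02287

Y = trial on which the fifth success occurs; negative binomial, r=5, p=0.116.
P(Y=30) = C(29,4) · p^5 · (1−p)^25
= 23751 · 2.1003e-05 · 0.045847 = 0.0228706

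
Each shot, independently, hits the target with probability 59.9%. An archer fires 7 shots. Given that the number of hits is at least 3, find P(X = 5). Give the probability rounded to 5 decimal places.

X ~ Binomial(7, 0.599). Want P(X=5 | X≥3) = P(X=5) / P(X≥3).
P(X=5) = C(7,5)·0.599^5·0.401^2 = 0.2604007
P(X≥3) = 1 − 0.0016673 − 0.0174338 − 0.0781259 = 0.9027731
Ratio = 0.2604007 / 0.9027731 = 0.2884454

0.28845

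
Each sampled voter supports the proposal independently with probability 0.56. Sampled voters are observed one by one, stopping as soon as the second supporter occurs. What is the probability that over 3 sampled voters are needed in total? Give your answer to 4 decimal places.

0.4104

Needing more than 3 sampled voters ⇔ fewer than 2 successes in the first 3. With X ~ Binomial(3, 0.56), P(Y > 3) = P(X ≤ 1).
  k=0: C(3,0)·0.56^0·0.44^3 = 0.085184
  k=1: C(3,1)·0.56^1·0.44^2 = 0.325248
P(X ≤ 1) = 0.410432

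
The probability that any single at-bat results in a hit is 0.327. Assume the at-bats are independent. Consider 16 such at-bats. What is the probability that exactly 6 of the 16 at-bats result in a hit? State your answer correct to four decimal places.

0.1866

X ~ Binomial(n=16, p=0.327).
P(X=6) = C(16,6) · p^6 · (1−p)^10
= 8008 · 0.0012226 · 0.019061 = 0.186621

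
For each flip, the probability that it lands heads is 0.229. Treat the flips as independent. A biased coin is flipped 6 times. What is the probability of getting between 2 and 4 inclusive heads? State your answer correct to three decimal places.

0.413

X ~ Binomial(6, 0.229); P(2 ≤ X ≤ 4) = Σ C(6,k) p^k (1−p)^(6−k) over k:
  k=2: C(6,2)·0.229^2·0.771^4 = 0.27796
  k=3: C(6,3)·0.229^3·0.771^3 = 0.11008
  k=4: C(6,4)·0.229^4·0.771^2 = 0.02452
Total = 0.41256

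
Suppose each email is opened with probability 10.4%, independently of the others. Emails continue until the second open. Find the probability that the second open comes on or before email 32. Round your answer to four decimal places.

0.8596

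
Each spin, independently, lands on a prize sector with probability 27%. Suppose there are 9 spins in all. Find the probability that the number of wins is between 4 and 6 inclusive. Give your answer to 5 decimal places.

0.20282

X ~ Binomial(9, 0.27); P(4 ≤ X ≤ 6) = Σ C(9,k) p^k (1−p)^(9−k) over k:
  k=4: C(9,4)·0.27^4·0.73^5 = 0.1388161
  k=5: C(9,5)·0.27^5·0.73^4 = 0.0513429
  k=6: C(9,6)·0.27^6·0.73^3 = 0.0126599
Total = 0.2028190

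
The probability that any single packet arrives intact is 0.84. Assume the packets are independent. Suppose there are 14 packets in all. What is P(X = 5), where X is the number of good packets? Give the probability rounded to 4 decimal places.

0.0001

X ~ Binomial(n=14, p=0.84).
P(X=5) = C(14,5) · p^5 · (1−p)^9
= 2002 · 0.41821 · 6.8719e-08 = 0.000058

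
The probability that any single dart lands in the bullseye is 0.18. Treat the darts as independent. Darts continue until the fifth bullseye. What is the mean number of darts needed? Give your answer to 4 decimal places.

Y = total darts until the fifth success; negative binomial with r=5, p=0.18.
E[Y] = r / p = 5 / 0.18 = 27.777778

27.7778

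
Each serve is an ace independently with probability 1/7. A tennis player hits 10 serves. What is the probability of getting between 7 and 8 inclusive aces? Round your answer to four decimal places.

0.0001

X ~ Binomial(10, 0.142857); P(7 ≤ X ≤ 8) = Σ C(10,k) p^k (1−p)^(10−k) over k:
  k=7: C(10,7)·0.142857^7·0.857143^3 = 0.000092
  k=8: C(10,8)·0.142857^8·0.857143^2 = 0.000006
Total = 0.000097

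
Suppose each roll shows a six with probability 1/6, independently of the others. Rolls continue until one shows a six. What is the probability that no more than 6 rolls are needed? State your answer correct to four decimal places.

Y = number of rolls to the first success; geometric, p = 0.166667.
P(Y ≤ 6) = 1 − (1−p)^6 = 1 − 0.334898 = 0.665102

0.6651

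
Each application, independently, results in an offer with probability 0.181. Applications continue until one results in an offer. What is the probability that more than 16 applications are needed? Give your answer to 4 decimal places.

0.0410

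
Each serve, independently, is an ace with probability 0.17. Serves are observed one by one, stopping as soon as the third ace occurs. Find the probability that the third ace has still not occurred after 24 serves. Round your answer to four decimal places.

Needing more than 24 serves ⇔ fewer than 3 successes in the first 24. With X ~ Binomial(24, 0.17), P(Y > 24) = P(X ≤ 2).
  k=0: C(24,0)·0.17^0·0.83^24 = 0.011425
  k=1: C(24,1)·0.17^1·0.83^23 = 0.056164
  k=2: C(24,2)·0.17^2·0.83^22 = 0.132289
P(X ≤ 2) = 0.199879

0.1999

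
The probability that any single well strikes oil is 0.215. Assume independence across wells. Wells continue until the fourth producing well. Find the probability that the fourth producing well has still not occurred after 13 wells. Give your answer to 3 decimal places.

Needing more than 13 wells ⇔ fewer than 4 successes in the first 13. With X ~ Binomial(13, 0.215), P(Y > 13) = P(X ≤ 3).
  k=0: C(13,0)·0.215^0·0.785^13 = 0.04298
  k=1: C(13,1)·0.215^1·0.785^12 = 0.15304
  k=2: C(13,2)·0.215^2·0.785^11 = 0.25150
  k=3: C(13,3)·0.215^3·0.785^10 = 0.25257
P(X ≤ 3) = 0.70010

0.700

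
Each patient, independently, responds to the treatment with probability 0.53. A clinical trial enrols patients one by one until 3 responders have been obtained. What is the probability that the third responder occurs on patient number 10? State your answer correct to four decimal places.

0.0272

Y = trial on which the third success occurs; negative binomial, r=3, p=0.53.
P(Y=10) = C(9,2) · p^3 · (1−p)^7
= 36 · 0.14888 · 0.0050662 = 0.027153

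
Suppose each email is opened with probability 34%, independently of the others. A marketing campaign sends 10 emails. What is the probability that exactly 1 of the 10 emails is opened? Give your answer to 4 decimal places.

0.0808

X ~ Binomial(n=10, p=0.34).
P(X=1) = C(10,1) · p^1 · (1−p)^9
= 10 · 0.34 · 0.023763 = 0.080793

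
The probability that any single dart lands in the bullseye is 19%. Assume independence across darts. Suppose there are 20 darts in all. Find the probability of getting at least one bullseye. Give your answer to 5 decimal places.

P(at least one) = 1 − P(none) = 1 − (1 − 0.19)^20
= 1 − 0.0147809 = 0.9852191

0.98522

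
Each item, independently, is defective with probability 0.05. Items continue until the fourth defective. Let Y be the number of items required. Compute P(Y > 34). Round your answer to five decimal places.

0.91187

Needing more than 34 items ⇔ fewer than 4 successes in the first 34. With X ~ Binomial(34, 0.05), P(Y > 34) = P(X ≤ 3).
  k=0: C(34,0)·0.05^0·0.95^34 = 0.1748246
  k=1: C(34,1)·0.05^1·0.95^33 = 0.3128440
  k=2: C(34,2)·0.05^2·0.95^32 = 0.2716804
  k=3: C(34,3)·0.05^3·0.95^31 = 0.1525223
P(X ≤ 3) = 0.9118713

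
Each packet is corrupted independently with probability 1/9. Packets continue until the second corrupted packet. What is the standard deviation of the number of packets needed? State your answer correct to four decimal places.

Y = total packets until the second success; negative binomial with r=2, p=0.111111.
SD(Y) = √[r(1−p)/p²] = √(144.000000) = 12.000000

12.0000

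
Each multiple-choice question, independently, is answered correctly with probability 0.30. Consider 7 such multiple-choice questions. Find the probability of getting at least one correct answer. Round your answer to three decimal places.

0.918

P(at least one) = 1 − P(none) = 1 − (1 − 0.30)^7
= 1 − 0.08235 = 0.91765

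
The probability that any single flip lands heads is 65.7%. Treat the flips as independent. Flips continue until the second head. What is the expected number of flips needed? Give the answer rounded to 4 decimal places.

Y = total flips until the second success; negative binomial with r=2, p=0.657.
E[Y] = r / p = 2 / 0.657 = 3.044140

3.0441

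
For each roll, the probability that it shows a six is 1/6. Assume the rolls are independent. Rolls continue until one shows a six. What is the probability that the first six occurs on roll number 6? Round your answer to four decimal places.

Geometric (trials to first success), p = 0.166667.
P(Y = 6) = (1−p)^5 · p = 0.40188 · 0.166667 = 0.066980

0.0670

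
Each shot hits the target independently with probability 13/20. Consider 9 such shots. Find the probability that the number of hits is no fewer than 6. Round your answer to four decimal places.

0.6089

X ~ Binomial(9, 0.65); P(X ≥ 6) = Σ C(9,k) p^k (1−p)^(9−k) over k:
  k=6: C(9,6)·0.65^6·0.35^3 = 0.271621
  k=7: C(9,7)·0.65^7·0.35^2 = 0.216188
  k=8: C(9,8)·0.65^8·0.35^1 = 0.100373
  k=9: C(9,9)·0.65^9·0.35^0 = 0.020712
Total = 0.608894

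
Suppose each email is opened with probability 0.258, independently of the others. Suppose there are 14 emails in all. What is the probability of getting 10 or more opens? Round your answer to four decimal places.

0.0005

X ~ Binomial(14, 0.258); P(X ≥ 10) = Σ C(14,k) p^k (1−p)^(14−k) over k:
  k=10: C(14,10)·0.258^10·0.742^4 = 0.000397
  k=11: C(14,11)·0.258^11·0.742^3 = 0.000050
  k=12: C(14,12)·0.258^12·0.742^2 = 0.000004
  k=13: C(14,13)·0.258^13·0.742^1 = 0.000000
  k=14: C(14,14)·0.258^14·0.742^0 = 0.000000
Total = 0.000451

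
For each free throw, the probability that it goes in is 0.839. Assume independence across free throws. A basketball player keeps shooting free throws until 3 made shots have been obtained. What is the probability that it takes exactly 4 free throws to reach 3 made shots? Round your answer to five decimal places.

Y = trial on which the third success occurs; negative binomial, r=3, p=0.839.
P(Y=4) = C(3,2) · p^3 · (1−p)^1
= 3 · 0.59059 · 0.161 = 0.2852548

0.28525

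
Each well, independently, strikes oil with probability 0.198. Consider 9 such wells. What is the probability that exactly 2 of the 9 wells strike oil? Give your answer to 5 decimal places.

0.30120

X ~ Binomial(n=9, p=0.198).
P(X=2) = C(9,2) · p^2 · (1−p)^7
= 36 · 0.039204 · 0.21341 = 0.3011990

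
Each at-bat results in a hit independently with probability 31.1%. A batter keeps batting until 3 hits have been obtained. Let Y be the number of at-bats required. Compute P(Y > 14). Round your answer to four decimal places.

0.1405

Needing more than 14 at-bats ⇔ fewer than 3 successes in the first 14. With X ~ Binomial(14, 0.311), P(Y > 14) = P(X ≤ 2).
  k=0: C(14,0)·0.311^0·0.689^14 = 0.005433
  k=1: C(14,1)·0.311^1·0.689^13 = 0.034335
  k=2: C(14,2)·0.311^2·0.689^12 = 0.100738
P(X ≤ 2) = 0.140506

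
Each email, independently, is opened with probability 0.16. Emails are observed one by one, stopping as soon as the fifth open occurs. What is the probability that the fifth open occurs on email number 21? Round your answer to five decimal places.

0.03121

Y = trial on which the fifth success occurs; negative binomial, r=5, p=0.16.
P(Y=21) = C(20,4) · p^5 · (1−p)^16
= 4845 · 0.00010486 · 0.061442 = 0.0312149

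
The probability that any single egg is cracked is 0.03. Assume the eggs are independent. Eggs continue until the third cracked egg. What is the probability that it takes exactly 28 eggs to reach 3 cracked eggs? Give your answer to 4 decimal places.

Y = trial on which the third success occurs; negative binomial, r=3, p=0.03.
P(Y=28) = C(27,2) · p^3 · (1−p)^25
= 351 · 2.7e-05 · 0.46697 = 0.004426

0.0044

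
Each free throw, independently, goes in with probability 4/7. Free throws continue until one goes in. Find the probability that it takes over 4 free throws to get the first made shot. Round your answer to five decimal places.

Y = number of free throws to the first success; geometric, p = 0.571429.
P(Y > 4) = P(first 4 all fail) = (1−p)^4 = 0.0337359

0.03374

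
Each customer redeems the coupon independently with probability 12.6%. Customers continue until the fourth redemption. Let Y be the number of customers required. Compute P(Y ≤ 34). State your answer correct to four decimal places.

Finishing within 34 customers ⇔ at least 4 successes in the first 34. With X ~ Binomial(34, 0.126), P(Y ≤ 34) = 1 − P(X ≤ 3).
  k=0: C(34,0)·0.126^0·0.874^34 = 0.010266
  k=1: C(34,1)·0.126^1·0.874^33 = 0.050318
  k=2: C(34,2)·0.126^2·0.874^32 = 0.119693
  k=3: C(34,3)·0.126^3·0.874^31 = 0.184059
1 − 0.364337 = 0.635663

0.6357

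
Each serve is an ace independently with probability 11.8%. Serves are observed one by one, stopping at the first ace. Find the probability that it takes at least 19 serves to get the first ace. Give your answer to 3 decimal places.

0.104

Y = number of serves to the first success; geometric, p = 0.118.
P(Y > 18) = P(first 18 all fail) = (1−p)^18 = 0.10434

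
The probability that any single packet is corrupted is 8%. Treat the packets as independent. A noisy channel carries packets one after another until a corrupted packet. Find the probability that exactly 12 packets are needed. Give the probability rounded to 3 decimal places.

Geometric (trials to first success), p = 0.08.
P(Y = 12) = (1−p)^11 · p = 0.39964 · 0.08 = 0.03197

0.032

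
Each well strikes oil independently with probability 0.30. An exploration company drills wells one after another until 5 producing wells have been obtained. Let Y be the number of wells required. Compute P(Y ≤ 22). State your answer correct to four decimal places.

0.8355

Finishing within 22 wells ⇔ at least 5 successes in the first 22. With X ~ Binomial(22, 0.30), P(Y ≤ 22) = 1 − P(X ≤ 4).
  k=0: C(22,0)·0.30^0·0.70^22 = 0.000391
  k=1: C(22,1)·0.30^1·0.70^21 = 0.003686
  k=2: C(22,2)·0.30^2·0.70^20 = 0.016589
  k=3: C(22,3)·0.30^3·0.70^19 = 0.047397
  k=4: C(22,4)·0.30^4·0.70^18 = 0.096486
1 − 0.164549 = 0.835451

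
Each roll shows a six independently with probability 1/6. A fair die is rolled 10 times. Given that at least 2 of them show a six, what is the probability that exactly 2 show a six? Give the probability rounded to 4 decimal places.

0.5640

X ~ Binomial(10, 0.166667). Want P(X=2 | X≥2) = P(X=2) / P(X≥2).
P(X=2) = C(10,2)·0.166667^2·0.833333^8 = 0.290710
P(X≥2) = 1 − 0.161506 − 0.323011 = 0.515483
Ratio = 0.290710 / 0.515483 = 0.563956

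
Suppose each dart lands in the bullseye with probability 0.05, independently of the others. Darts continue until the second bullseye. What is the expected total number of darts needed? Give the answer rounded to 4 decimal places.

Y = total darts until the second success; negative binomial with r=2, p=0.05.
E[Y] = r / p = 2 / 0.05 = 40.000000

40.0000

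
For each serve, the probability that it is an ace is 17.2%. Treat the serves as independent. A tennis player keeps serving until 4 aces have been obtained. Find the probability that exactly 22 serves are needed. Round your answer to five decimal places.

Y = trial on which the fourth success occurs; negative binomial, r=4, p=0.172.
P(Y=22) = C(21,3) · p^4 · (1−p)^18
= 1330 · 0.00087521 · 0.033462 = 0.0389504

0.03895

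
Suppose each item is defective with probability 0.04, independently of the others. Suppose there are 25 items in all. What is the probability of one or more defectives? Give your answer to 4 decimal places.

0.6396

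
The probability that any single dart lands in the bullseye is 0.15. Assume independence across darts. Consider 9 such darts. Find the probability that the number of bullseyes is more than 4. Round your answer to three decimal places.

X ~ Binomial(9, 0.15); P(X ≥ 5) = Σ C(9,k) p^k (1−p)^(9−k) over k:
  k=5: C(9,5)·0.15^5·0.85^4 = 0.00499
  k=6: C(9,6)·0.15^6·0.85^3 = 0.00059
  k=7: C(9,7)·0.15^7·0.85^2 = 0.00004
  k=8: C(9,8)·0.15^8·0.85^1 = 0.00000
  k=9: C(9,9)·0.15^9·0.85^0 = 0.00000
Total = 0.00563

0.006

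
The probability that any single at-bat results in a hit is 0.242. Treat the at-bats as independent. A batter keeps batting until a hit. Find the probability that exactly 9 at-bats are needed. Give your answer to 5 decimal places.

Geometric (trials to first success), p = 0.242.
P(Y = 9) = (1−p)^8 · p = 0.10898 · 0.242 = 0.0263736

0.02637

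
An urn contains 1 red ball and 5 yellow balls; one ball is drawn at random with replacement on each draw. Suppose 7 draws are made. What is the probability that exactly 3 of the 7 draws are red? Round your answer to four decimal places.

X ~ Binomial(n=7, p=0.166667).
P(X=3) = C(7,3) · p^3 · (1−p)^4
= 35 · 0.0046296 · 0.48225 = 0.078143

0.0781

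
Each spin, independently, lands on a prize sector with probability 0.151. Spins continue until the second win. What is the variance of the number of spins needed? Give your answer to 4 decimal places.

74.4704

Y = total spins until the second success; negative binomial with r=2, p=0.151.
Var(Y) = r(1−p)/p² = 2·0.849 / 0.151² = 74.470418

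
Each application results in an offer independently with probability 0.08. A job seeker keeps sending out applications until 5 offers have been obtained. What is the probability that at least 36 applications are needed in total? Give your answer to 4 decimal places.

Needing more than 35 applications ⇔ fewer than 5 successes in the first 35. With X ~ Binomial(35, 0.08), P(Y > 35) = P(X ≤ 4).
  k=0: C(35,0)·0.08^0·0.92^35 = 0.054022
  k=1: C(35,1)·0.08^1·0.92^34 = 0.164416
  k=2: C(35,2)·0.08^2·0.92^33 = 0.243050
  k=3: C(35,3)·0.08^3·0.92^32 = 0.232482
  k=4: C(35,4)·0.08^4·0.92^31 = 0.161727
P(X ≤ 4) = 0.855698

0.8557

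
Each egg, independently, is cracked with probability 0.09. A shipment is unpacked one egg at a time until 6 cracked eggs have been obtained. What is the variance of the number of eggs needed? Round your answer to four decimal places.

674.0741

Y = total eggs until the sixth success; negative binomial with r=6, p=0.09.
Var(Y) = r(1−p)/p² = 6·0.91 / 0.09² = 674.074074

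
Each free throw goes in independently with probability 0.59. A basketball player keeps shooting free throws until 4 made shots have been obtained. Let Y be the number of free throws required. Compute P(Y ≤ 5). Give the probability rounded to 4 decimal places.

Finishing within 5 free throws ⇔ at least 4 successes in the first 5. With X ~ Binomial(5, 0.59), P(Y ≤ 5) = 1 − P(X ≤ 3).
  k=0: C(5,0)·0.59^0·0.41^5 = 0.011586
  k=1: C(5,1)·0.59^1·0.41^4 = 0.083360
  k=2: C(5,2)·0.59^2·0.41^3 = 0.239914
  k=3: C(5,3)·0.59^3·0.41^2 = 0.345242
1 − 0.680102 = 0.319898

0.3199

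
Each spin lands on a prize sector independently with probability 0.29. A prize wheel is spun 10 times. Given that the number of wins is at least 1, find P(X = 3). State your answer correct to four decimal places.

X ~ Binomial(10, 0.29). Want P(X=3 | X≥1) = P(X=3) / P(X≥1).
P(X=3) = C(10,3)·0.29^3·0.71^7 = 0.266185
P(X≥1) = 1 − 0.032552 = 0.967448
Ratio = 0.266185 / 0.967448 = 0.275142

0.2751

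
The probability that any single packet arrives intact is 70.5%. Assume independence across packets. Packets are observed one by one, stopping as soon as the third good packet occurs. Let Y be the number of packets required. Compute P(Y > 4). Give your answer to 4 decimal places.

Needing more than 4 packets ⇔ fewer than 3 successes in the first 4. With X ~ Binomial(4, 0.705), P(Y > 4) = P(X ≤ 2).
  k=0: C(4,0)·0.705^0·0.295^4 = 0.007573
  k=1: C(4,1)·0.705^1·0.295^3 = 0.072396
  k=2: C(4,2)·0.705^2·0.295^2 = 0.259522
P(X ≤ 2) = 0.339491

0.3395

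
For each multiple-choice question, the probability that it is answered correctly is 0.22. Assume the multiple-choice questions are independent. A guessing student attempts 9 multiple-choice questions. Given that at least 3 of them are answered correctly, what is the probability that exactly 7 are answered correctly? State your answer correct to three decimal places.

0.002

X ~ Binomial(9, 0.22). Want P(X=7 | X≥3) = P(X=7) / P(X≥3).
P(X=7) = C(9,7)·0.22^7·0.78^2 = 0.00055
P(X≥3) = 1 − 0.10687 − 0.27128 − 0.30606 = 0.31579
Ratio = 0.00055 / 0.31579 = 0.00173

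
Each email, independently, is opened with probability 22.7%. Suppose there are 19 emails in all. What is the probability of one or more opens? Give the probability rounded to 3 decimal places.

P(at least one) = 1 − P(none) = 1 − (1 − 0.227)^19
= 1 − 0.00751 = 0.99249

0.992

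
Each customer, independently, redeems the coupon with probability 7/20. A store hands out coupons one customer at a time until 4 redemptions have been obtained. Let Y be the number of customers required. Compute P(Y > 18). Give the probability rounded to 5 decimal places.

0.07827

Needing more than 18 customers ⇔ fewer than 4 successes in the first 18. With X ~ Binomial(18, 0.35), P(Y > 18) = P(X ≤ 3).
  k=0: C(18,0)·0.35^0·0.65^18 = 0.0004290
  k=1: C(18,1)·0.35^1·0.65^17 = 0.0041578
  k=2: C(18,2)·0.35^2·0.65^16 = 0.0190301
  k=3: C(18,3)·0.35^3·0.65^15 = 0.0546506
P(X ≤ 3) = 0.0782675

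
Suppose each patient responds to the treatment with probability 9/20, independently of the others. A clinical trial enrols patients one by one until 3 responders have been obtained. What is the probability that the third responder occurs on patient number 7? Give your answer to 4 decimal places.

Y = trial on which the third success occurs; negative binomial, r=3, p=0.45.
P(Y=7) = C(6,2) · p^3 · (1−p)^4
= 15 · 0.091125 · 0.091506 = 0.125078

0.1251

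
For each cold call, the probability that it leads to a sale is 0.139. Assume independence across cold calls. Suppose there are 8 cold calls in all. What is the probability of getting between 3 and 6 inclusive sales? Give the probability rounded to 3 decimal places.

0.088

X ~ Binomial(8, 0.139); P(3 ≤ X ≤ 6) = Σ C(8,k) p^k (1−p)^(8−k) over k:
  k=3: C(8,3)·0.139^3·0.861^5 = 0.07116
  k=4: C(8,4)·0.139^4·0.861^4 = 0.01436
  k=5: C(8,5)·0.139^5·0.861^3 = 0.00185
  k=6: C(8,6)·0.139^6·0.861^2 = 0.00015
Total = 0.08753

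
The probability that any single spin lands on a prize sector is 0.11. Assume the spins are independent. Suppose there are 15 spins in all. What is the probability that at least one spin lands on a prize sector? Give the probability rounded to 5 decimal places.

P(at least one) = 1 − P(none) = 1 − (1 − 0.11)^15
= 1 − 0.1741206 = 0.8258794

0.82588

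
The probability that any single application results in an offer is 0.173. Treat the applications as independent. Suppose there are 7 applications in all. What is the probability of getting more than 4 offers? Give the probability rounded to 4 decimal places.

X ~ Binomial(7, 0.173); P(X ≥ 5) = Σ C(7,k) p^k (1−p)^(7−k) over k:
  k=5: C(7,5)·0.173^5·0.827^2 = 0.002226
  k=6: C(7,6)·0.173^6·0.827^1 = 0.000155
  k=7: C(7,7)·0.173^7·0.827^0 = 0.000005
Total = 0.002386

0.0024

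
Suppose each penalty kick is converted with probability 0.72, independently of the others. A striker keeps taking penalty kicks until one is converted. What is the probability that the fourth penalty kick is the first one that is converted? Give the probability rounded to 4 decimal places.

0.0158

Geometric (trials to first success), p = 0.72.
P(Y = 4) = (1−p)^3 · p = 0.021952 · 0.72 = 0.015805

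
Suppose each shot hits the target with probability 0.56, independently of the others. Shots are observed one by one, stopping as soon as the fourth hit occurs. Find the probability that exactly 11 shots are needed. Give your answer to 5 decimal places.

Y = trial on which the fourth success occurs; negative binomial, r=4, p=0.56.
P(Y=11) = C(10,3) · p^4 · (1−p)^7
= 120 · 0.098345 · 0.0031928 = 0.0376792

0.03768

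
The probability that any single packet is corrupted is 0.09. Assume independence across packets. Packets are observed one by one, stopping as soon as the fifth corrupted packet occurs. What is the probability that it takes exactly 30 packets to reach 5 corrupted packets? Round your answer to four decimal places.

Y = trial on which the fifth success occurs; negative binomial, r=5, p=0.09.
P(Y=30) = C(29,4) · p^5 · (1−p)^25
= 23751 · 5.9049e-06 · 0.094631 = 0.013272

0.0133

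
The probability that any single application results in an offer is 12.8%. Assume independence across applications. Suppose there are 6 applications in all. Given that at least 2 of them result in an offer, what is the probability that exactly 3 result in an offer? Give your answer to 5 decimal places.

0.16061

X ~ Binomial(6, 0.128). Want P(X=3 | X≥2) = P(X=3) / P(X≥2).
P(X=3) = C(6,3)·0.128^3·0.872^3 = 0.0278105
P(X≥2) = 1 − 0.4396417 − 0.3872074 = 0.1731509
Ratio = 0.0278105 / 0.1731509 = 0.1606145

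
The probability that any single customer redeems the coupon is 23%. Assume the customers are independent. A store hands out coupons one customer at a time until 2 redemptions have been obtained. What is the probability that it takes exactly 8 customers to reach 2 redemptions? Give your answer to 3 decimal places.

Y = trial on which the second success occurs; negative binomial, r=2, p=0.23.
P(Y=8) = C(7,1) · p^2 · (1−p)^6
= 7 · 0.0529 · 0.20842 = 0.07718

0.077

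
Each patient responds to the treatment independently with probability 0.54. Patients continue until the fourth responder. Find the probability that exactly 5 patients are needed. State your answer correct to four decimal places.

Y = trial on which the fourth success occurs; negative binomial, r=4, p=0.54.
P(Y=5) = C(4,3) · p^4 · (1−p)^1
= 4 · 0.085031 · 0.46 = 0.156456

0.1565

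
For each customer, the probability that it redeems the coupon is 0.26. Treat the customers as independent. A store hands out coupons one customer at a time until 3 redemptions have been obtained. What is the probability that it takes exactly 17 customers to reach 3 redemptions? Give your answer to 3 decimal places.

0.031

Y = trial on which the third success occurs; negative binomial, r=3, p=0.26.
P(Y=17) = C(16,2) · p^3 · (1−p)^14
= 120 · 0.017576 · 0.014765 = 0.03114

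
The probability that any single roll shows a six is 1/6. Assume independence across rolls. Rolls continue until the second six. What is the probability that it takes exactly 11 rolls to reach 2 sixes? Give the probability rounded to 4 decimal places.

Y = trial on which the second success occurs; negative binomial, r=2, p=0.166667.
P(Y=11) = C(10,1) · p^2 · (1−p)^9
= 10 · 0.027778 · 0.19381 = 0.053835

0.0538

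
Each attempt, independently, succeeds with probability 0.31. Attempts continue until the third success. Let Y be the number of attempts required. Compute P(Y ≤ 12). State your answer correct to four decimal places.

0.7704

Finishing within 12 attempts ⇔ at least 3 successes in the first 12. With X ~ Binomial(12, 0.31), P(Y ≤ 12) = 1 − P(X ≤ 2).
  k=0: C(12,0)·0.31^0·0.69^12 = 0.011646
  k=1: C(12,1)·0.31^1·0.69^11 = 0.062789
  k=2: C(12,2)·0.31^2·0.69^10 = 0.155152
1 − 0.229588 = 0.770412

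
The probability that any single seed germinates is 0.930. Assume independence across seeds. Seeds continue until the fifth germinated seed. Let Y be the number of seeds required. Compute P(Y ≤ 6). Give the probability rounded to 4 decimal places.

0.9392

Finishing within 6 seeds ⇔ at least 5 successes in the first 6. With X ~ Binomial(6, 0.93), P(Y ≤ 6) = 1 − P(X ≤ 4).
  k=0: C(6,0)·0.93^0·0.07^6 = 0.000000
  k=1: C(6,1)·0.93^1·0.07^5 = 0.000009
  k=2: C(6,2)·0.93^2·0.07^4 = 0.000311
  k=3: C(6,3)·0.93^3·0.07^3 = 0.005518
  k=4: C(6,4)·0.93^4·0.07^2 = 0.054982
1 − 0.060821 = 0.939179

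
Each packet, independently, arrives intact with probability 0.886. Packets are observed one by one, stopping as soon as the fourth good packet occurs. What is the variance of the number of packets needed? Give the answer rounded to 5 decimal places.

0.58089

Y = total packets until the fourth success; negative binomial with r=4, p=0.886.
Var(Y) = r(1−p)/p² = 4·0.114 / 0.886² = 0.5808947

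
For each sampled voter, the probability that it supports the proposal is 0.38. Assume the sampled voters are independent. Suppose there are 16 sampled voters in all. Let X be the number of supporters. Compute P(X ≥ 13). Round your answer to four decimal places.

X ~ Binomial(16, 0.38); P(X ≥ 13) = Σ C(16,k) p^k (1−p)^(16−k) over k:
  k=13: C(16,13)·0.38^13·0.62^3 = 0.000460
  k=14: C(16,14)·0.38^14·0.62^2 = 0.000060
  k=15: C(16,15)·0.38^15·0.62^1 = 0.000005
  k=16: C(16,16)·0.38^16·0.62^0 = 0.000000
Total = 0.000525

0.0005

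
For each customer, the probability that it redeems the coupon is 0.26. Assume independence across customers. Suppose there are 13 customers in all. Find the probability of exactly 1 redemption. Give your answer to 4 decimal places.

X ~ Binomial(n=13, p=0.26).
P(X=1) = C(13,1) · p^1 · (1−p)^12
= 13 · 0.26 · 0.026964 = 0.091138

0.0911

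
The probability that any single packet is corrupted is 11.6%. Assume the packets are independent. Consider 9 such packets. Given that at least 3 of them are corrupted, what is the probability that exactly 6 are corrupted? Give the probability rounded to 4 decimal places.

0.0018

X ~ Binomial(9, 0.116). Want P(X=6 | X≥3) = P(X=6) / P(X≥3).
P(X=6) = C(9,6)·0.116^6·0.884^3 = 0.000141
P(X≥3) = 1 − 0.329663 − 0.389331 − 0.204355 = 0.076652
Ratio = 0.000141 / 0.076652 = 0.001844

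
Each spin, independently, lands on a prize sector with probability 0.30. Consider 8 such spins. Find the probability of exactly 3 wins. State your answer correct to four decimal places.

0.2541

X ~ Binomial(n=8, p=0.30).
P(X=3) = C(8,3) · p^3 · (1−p)^5
= 56 · 0.027 · 0.16807 = 0.254122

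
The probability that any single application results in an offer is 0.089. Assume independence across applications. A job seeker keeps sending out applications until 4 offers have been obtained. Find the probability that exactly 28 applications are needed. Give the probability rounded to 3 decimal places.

0.020

Y = trial on which the fourth success occurs; negative binomial, r=4, p=0.089.
P(Y=28) = C(27,3) · p^4 · (1−p)^24
= 2925 · 6.2742e-05 · 0.10677 = 0.01959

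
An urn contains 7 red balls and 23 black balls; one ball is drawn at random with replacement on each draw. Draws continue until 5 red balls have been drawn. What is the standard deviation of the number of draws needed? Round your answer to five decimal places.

8.39096

Y = total draws until the fifth success; negative binomial with r=5, p=0.233333.
SD(Y) = √[r(1−p)/p²] = √(70.4081633) = 8.3909572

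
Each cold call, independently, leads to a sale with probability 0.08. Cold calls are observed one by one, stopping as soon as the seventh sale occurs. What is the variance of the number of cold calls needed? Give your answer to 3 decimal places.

Y = total cold calls until the seventh success; negative binomial with r=7, p=0.08.
Var(Y) = r(1−p)/p² = 7·0.92 / 0.08² = 1006.25000

1006.250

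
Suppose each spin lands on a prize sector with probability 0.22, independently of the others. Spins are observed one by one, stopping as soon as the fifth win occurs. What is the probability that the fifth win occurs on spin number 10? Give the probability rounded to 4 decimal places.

Y = trial on which the fifth success occurs; negative binomial, r=5, p=0.22.
P(Y=10) = C(9,4) · p^5 · (1−p)^5
= 126 · 0.00051536 · 0.28872 = 0.018748

0.0187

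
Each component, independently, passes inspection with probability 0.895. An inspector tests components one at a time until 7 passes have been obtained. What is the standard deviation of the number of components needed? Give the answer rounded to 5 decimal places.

Y = total components until the seventh success; negative binomial with r=7, p=0.895.
SD(Y) = √[r(1−p)/p²] = √(0.9175744) = 0.9579010

0.95790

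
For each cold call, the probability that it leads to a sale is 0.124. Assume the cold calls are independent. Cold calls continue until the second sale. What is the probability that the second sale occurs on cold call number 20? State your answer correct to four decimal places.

Y = trial on which the second success occurs; negative binomial, r=2, p=0.124.
P(Y=20) = C(19,1) · p^2 · (1−p)^18
= 19 · 0.015376 · 0.092273 = 0.026957

0.0270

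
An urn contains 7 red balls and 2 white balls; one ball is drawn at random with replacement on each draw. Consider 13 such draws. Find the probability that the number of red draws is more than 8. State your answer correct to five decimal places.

0.85828

X ~ Binomial(13, 0.777778); P(X ≥ 9) = Σ C(13,k) p^k (1−p)^(13−k) over k:
  k=9: C(13,9)·0.777778^9·0.222222^4 = 0.1816167
  k=10: C(13,10)·0.777778^10·0.222222^3 = 0.2542634
  k=11: C(13,11)·0.777778^11·0.222222^2 = 0.2427059
  k=12: C(13,12)·0.777778^12·0.222222^1 = 0.1415785
  k=13: C(13,13)·0.777778^13·0.222222^0 = 0.0381173
Total = 0.8582818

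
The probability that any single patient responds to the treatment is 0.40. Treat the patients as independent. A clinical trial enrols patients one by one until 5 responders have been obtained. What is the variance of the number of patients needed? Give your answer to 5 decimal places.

18.75000

Y = total patients until the fifth success; negative binomial with r=5, p=0.40.
Var(Y) = r(1−p)/p² = 5·0.60 / 0.40² = 18.7500000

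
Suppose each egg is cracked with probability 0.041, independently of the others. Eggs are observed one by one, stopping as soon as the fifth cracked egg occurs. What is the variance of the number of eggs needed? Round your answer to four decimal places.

2852.4688

Y = total eggs until the fifth success; negative binomial with r=5, p=0.041.
Var(Y) = r(1−p)/p² = 5·0.959 / 0.041² = 2852.468769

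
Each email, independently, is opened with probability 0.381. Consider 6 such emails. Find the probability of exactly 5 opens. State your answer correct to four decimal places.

X ~ Binomial(n=6, p=0.381).
P(X=5) = C(6,5) · p^5 · (1−p)^1
= 6 · 0.0080283 · 0.619 = 0.029817

0.0298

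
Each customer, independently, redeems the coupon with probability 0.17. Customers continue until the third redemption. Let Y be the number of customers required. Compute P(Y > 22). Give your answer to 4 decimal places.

0.2520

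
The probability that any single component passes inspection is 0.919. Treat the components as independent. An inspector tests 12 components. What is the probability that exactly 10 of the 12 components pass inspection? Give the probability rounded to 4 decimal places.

X ~ Binomial(n=12, p=0.919).
P(X=10) = C(12,10) · p^10 · (1−p)^2
= 66 · 0.42969 · 0.006561 = 0.186067

0.1861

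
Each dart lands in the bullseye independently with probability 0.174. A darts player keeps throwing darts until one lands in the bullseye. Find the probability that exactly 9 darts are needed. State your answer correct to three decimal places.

Geometric (trials to first success), p = 0.174.
P(Y = 9) = (1−p)^8 · p = 0.21669 · 0.174 = 0.03770

0.038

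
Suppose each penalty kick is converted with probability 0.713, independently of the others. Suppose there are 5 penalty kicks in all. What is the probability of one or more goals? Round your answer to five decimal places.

0.99805

P(at least one) = 1 − P(none) = 1 − (1 − 0.713)^5
= 1 − 0.0019472 = 0.9980528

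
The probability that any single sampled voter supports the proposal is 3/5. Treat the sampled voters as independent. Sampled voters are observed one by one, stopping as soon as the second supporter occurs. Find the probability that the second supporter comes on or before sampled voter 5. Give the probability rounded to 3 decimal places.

Finishing within 5 sampled voters ⇔ at least 2 successes in the first 5. With X ~ Binomial(5, 0.60), P(Y ≤ 5) = 1 − P(X ≤ 1).
  k=0: C(5,0)·0.60^0·0.40^5 = 0.01024
  k=1: C(5,1)·0.60^1·0.40^4 = 0.07680
1 − 0.08704 = 0.91296

0.913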